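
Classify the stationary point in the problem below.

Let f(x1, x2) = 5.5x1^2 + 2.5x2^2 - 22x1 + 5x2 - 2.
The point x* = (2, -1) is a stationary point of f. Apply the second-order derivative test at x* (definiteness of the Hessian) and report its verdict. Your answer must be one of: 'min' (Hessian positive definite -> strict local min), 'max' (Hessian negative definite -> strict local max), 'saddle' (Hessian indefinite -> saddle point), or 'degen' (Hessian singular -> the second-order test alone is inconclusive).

Compute the Hessian H = grad^2 f:
  H = [[11, 0], [0, 5]]
Verify stationarity: grad f(x*) = H x* + g = (0, 0).
Eigenvalues of H: 5, 11.
Both eigenvalues > 0, so H is positive definite -> x* is a strict local min.

min


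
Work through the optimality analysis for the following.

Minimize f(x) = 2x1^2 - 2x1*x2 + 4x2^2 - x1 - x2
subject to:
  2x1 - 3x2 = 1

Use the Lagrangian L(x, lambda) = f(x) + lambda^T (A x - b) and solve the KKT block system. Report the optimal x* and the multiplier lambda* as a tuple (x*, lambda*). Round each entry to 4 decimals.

Form the Lagrangian:
  L(x, lambda) = (1/2) x^T Q x + c^T x + lambda^T (A x - b)
Stationarity (grad_x L = 0): Q x + c + A^T lambda = 0.
Primal feasibility: A x = b.

This gives the KKT block system:
  [ Q   A^T ] [ x     ]   [-c ]
  [ A    0  ] [ lambda ] = [ b ]

Solving the linear system:
  x*      = (0.5682, 0.0455)
  lambda* = (-0.5909)
  f(x*)   = -0.0114

x* = (0.5682, 0.0455), lambda* = (-0.5909)


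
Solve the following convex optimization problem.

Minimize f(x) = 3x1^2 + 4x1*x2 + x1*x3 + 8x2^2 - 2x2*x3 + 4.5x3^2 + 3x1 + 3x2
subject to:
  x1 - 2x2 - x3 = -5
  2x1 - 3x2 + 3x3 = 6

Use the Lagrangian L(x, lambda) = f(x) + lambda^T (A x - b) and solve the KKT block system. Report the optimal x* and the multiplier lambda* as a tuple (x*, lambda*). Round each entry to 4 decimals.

Form the Lagrangian:
  L(x, lambda) = (1/2) x^T Q x + c^T x + lambda^T (A x - b)
Stationarity (grad_x L = 0): Q x + c + A^T lambda = 0.
Primal feasibility: A x = b.

This gives the KKT block system:
  [ Q   A^T ] [ x     ]   [-c ]
  [ A    0  ] [ lambda ] = [ b ]

Solving the linear system:
  x*      = (-0.9308, 0.4829, 3.1034)
  lambda* = (8.9435, -5.6969)
  f(x*)   = 38.7776

x* = (-0.9308, 0.4829, 3.1034), lambda* = (8.9435, -5.6969)


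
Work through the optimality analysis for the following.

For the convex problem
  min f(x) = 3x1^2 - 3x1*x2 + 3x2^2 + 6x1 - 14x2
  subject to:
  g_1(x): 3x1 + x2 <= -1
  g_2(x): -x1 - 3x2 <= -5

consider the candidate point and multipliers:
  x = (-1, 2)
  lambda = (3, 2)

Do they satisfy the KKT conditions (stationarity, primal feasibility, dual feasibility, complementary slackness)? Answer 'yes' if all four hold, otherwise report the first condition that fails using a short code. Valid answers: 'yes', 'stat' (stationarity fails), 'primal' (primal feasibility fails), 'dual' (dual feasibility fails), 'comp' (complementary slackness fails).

Gradient of f: grad f(x) = Q x + c = (-6, 1)
Constraint values g_i(x) = a_i^T x - b_i:
  g_1((-1, 2)) = 0
  g_2((-1, 2)) = 0
Stationarity residual: grad f(x) + sum_i lambda_i a_i = (1, -2)
  -> stationarity FAILS
Primal feasibility (all g_i <= 0): OK
Dual feasibility (all lambda_i >= 0): OK
Complementary slackness (lambda_i * g_i(x) = 0 for all i): OK

Verdict: the first failing condition is stationarity -> stat.

stat


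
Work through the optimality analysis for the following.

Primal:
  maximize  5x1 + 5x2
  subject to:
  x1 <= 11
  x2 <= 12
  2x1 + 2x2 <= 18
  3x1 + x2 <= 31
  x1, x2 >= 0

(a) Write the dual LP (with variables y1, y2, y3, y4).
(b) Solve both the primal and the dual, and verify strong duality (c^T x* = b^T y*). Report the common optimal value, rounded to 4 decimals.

The standard primal-dual pair for 'max c^T x s.t. A x <= b, x >= 0' is:
  Dual:  min b^T y  s.t.  A^T y >= c,  y >= 0.

So the dual LP is:
  minimize  11y1 + 12y2 + 18y3 + 31y4
  subject to:
    y1 + 2y3 + 3y4 >= 5
    y2 + 2y3 + y4 >= 5
    y1, y2, y3, y4 >= 0

Solving the primal: x* = (9, 0).
  primal value c^T x* = 45.
Solving the dual: y* = (0, 0, 2.5, 0).
  dual value b^T y* = 45.
Strong duality: c^T x* = b^T y*. Confirmed.

45


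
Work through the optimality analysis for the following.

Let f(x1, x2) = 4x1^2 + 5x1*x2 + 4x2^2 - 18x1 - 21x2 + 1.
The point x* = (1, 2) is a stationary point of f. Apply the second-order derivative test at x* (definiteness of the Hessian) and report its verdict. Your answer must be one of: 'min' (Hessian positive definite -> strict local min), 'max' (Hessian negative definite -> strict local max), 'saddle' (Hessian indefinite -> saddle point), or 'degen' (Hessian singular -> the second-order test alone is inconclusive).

Compute the Hessian H = grad^2 f:
  H = [[8, 5], [5, 8]]
Verify stationarity: grad f(x*) = H x* + g = (0, 0).
Eigenvalues of H: 3, 13.
Both eigenvalues > 0, so H is positive definite -> x* is a strict local min.

min


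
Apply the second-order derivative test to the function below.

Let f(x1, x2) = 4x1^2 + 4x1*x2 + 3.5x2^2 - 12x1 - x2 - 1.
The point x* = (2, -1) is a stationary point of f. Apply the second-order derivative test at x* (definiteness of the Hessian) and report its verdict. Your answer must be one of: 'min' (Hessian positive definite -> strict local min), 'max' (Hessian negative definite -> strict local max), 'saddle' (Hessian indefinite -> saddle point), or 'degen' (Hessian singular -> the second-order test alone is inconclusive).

Compute the Hessian H = grad^2 f:
  H = [[8, 4], [4, 7]]
Verify stationarity: grad f(x*) = H x* + g = (0, 0).
Eigenvalues of H: 3.4689, 11.5311.
Both eigenvalues > 0, so H is positive definite -> x* is a strict local min.

min


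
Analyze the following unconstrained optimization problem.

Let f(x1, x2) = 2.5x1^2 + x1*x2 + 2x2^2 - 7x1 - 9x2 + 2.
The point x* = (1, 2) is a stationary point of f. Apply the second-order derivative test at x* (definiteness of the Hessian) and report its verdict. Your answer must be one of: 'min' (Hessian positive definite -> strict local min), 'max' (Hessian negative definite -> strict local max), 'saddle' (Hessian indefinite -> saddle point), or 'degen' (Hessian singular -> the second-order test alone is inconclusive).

Compute the Hessian H = grad^2 f:
  H = [[5, 1], [1, 4]]
Verify stationarity: grad f(x*) = H x* + g = (0, 0).
Eigenvalues of H: 3.382, 5.618.
Both eigenvalues > 0, so H is positive definite -> x* is a strict local min.

min


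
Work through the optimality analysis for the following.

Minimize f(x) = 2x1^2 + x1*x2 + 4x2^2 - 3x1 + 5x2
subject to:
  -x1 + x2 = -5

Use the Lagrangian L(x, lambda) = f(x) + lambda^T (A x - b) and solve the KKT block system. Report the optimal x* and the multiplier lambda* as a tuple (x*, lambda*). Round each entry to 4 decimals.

Form the Lagrangian:
  L(x, lambda) = (1/2) x^T Q x + c^T x + lambda^T (A x - b)
Stationarity (grad_x L = 0): Q x + c + A^T lambda = 0.
Primal feasibility: A x = b.

This gives the KKT block system:
  [ Q   A^T ] [ x     ]   [-c ]
  [ A    0  ] [ lambda ] = [ b ]

Solving the linear system:
  x*      = (3.0714, -1.9286)
  lambda* = (7.3571)
  f(x*)   = 8.9643

x* = (3.0714, -1.9286), lambda* = (7.3571)


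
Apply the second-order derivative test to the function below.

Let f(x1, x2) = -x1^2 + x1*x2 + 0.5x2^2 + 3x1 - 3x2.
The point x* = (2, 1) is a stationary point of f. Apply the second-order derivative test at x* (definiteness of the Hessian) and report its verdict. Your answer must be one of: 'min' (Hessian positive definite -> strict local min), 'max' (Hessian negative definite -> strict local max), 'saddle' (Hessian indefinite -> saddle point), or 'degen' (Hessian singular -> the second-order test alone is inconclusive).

Compute the Hessian H = grad^2 f:
  H = [[-2, 1], [1, 1]]
Verify stationarity: grad f(x*) = H x* + g = (0, 0).
Eigenvalues of H: -2.3028, 1.3028.
Eigenvalues have mixed signs, so H is indefinite -> x* is a saddle point.

saddle


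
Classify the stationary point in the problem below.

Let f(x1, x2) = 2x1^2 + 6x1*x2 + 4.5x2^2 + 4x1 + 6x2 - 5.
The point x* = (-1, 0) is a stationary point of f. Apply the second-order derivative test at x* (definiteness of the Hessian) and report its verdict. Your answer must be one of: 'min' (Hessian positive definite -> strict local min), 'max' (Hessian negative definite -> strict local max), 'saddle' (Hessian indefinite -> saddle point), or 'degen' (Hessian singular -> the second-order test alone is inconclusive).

Compute the Hessian H = grad^2 f:
  H = [[4, 6], [6, 9]]
Verify stationarity: grad f(x*) = H x* + g = (0, 0).
Eigenvalues of H: 0, 13.
H has a zero eigenvalue (singular; positive semidefinite but not definite), so H is neither positive definite, negative definite, nor indefinite. The second-order test alone is inconclusive -> degen.
(Indeed, f is constant along the null direction of H through x*, so x* is not a strict local extremum.)

degen


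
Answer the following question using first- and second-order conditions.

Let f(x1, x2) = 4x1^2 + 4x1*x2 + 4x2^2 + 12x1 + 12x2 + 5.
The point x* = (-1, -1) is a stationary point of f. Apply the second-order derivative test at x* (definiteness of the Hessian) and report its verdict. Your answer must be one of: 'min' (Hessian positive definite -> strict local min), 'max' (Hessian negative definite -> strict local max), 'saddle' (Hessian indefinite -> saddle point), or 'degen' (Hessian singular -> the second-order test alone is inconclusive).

Compute the Hessian H = grad^2 f:
  H = [[8, 4], [4, 8]]
Verify stationarity: grad f(x*) = H x* + g = (0, 0).
Eigenvalues of H: 4, 12.
Both eigenvalues > 0, so H is positive definite -> x* is a strict local min.

min


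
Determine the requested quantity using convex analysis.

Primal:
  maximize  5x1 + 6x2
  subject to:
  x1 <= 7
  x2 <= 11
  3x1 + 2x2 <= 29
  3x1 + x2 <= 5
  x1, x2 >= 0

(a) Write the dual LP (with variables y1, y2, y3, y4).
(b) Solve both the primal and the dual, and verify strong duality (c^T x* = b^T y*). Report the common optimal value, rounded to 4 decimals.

The standard primal-dual pair for 'max c^T x s.t. A x <= b, x >= 0' is:
  Dual:  min b^T y  s.t.  A^T y >= c,  y >= 0.

So the dual LP is:
  minimize  7y1 + 11y2 + 29y3 + 5y4
  subject to:
    y1 + 3y3 + 3y4 >= 5
    y2 + 2y3 + y4 >= 6
    y1, y2, y3, y4 >= 0

Solving the primal: x* = (0, 5).
  primal value c^T x* = 30.
Solving the dual: y* = (0, 0, 0, 6).
  dual value b^T y* = 30.
Strong duality: c^T x* = b^T y*. Confirmed.

30


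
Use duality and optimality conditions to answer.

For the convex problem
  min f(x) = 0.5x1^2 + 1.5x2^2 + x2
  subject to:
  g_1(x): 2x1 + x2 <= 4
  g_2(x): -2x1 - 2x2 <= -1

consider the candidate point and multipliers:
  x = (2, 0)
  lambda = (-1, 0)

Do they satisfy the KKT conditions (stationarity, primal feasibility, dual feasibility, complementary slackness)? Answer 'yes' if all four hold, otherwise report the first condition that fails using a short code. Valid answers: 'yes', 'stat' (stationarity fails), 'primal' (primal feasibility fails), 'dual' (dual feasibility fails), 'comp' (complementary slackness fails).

Gradient of f: grad f(x) = Q x + c = (2, 1)
Constraint values g_i(x) = a_i^T x - b_i:
  g_1((2, 0)) = 0
  g_2((2, 0)) = -3
Stationarity residual: grad f(x) + sum_i lambda_i a_i = (0, 0)
  -> stationarity OK
Primal feasibility (all g_i <= 0): OK
Dual feasibility (all lambda_i >= 0): FAILS
Complementary slackness (lambda_i * g_i(x) = 0 for all i): OK

Verdict: the first failing condition is dual_feasibility -> dual.

dual


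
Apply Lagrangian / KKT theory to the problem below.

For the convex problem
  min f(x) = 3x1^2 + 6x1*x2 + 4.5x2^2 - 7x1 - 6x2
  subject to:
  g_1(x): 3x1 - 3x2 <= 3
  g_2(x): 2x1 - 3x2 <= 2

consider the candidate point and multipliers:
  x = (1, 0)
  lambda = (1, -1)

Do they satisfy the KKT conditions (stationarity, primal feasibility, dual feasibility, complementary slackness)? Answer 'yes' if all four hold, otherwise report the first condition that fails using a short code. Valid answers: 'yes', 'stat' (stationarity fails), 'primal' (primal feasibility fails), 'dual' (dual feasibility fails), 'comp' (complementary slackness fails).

Gradient of f: grad f(x) = Q x + c = (-1, 0)
Constraint values g_i(x) = a_i^T x - b_i:
  g_1((1, 0)) = 0
  g_2((1, 0)) = 0
Stationarity residual: grad f(x) + sum_i lambda_i a_i = (0, 0)
  -> stationarity OK
Primal feasibility (all g_i <= 0): OK
Dual feasibility (all lambda_i >= 0): FAILS
Complementary slackness (lambda_i * g_i(x) = 0 for all i): OK

Verdict: the first failing condition is dual_feasibility -> dual.

dual


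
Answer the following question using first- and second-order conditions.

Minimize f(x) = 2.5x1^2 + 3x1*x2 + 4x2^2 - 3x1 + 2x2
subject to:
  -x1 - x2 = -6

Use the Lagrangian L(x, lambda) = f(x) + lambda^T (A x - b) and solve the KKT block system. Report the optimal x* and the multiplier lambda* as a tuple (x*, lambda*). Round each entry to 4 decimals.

Form the Lagrangian:
  L(x, lambda) = (1/2) x^T Q x + c^T x + lambda^T (A x - b)
Stationarity (grad_x L = 0): Q x + c + A^T lambda = 0.
Primal feasibility: A x = b.

This gives the KKT block system:
  [ Q   A^T ] [ x     ]   [-c ]
  [ A    0  ] [ lambda ] = [ b ]

Solving the linear system:
  x*      = (5, 1)
  lambda* = (25)
  f(x*)   = 68.5

x* = (5, 1), lambda* = (25)


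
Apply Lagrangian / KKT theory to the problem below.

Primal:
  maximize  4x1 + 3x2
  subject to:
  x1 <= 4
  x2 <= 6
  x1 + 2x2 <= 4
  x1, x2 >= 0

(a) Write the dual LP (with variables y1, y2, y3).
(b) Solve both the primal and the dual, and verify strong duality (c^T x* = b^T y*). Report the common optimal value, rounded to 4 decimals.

The standard primal-dual pair for 'max c^T x s.t. A x <= b, x >= 0' is:
  Dual:  min b^T y  s.t.  A^T y >= c,  y >= 0.

So the dual LP is:
  minimize  4y1 + 6y2 + 4y3
  subject to:
    y1 + y3 >= 4
    y2 + 2y3 >= 3
    y1, y2, y3 >= 0

Solving the primal: x* = (4, 0).
  primal value c^T x* = 16.
Solving the dual: y* = (2.5, 0, 1.5).
  dual value b^T y* = 16.
Strong duality: c^T x* = b^T y*. Confirmed.

16


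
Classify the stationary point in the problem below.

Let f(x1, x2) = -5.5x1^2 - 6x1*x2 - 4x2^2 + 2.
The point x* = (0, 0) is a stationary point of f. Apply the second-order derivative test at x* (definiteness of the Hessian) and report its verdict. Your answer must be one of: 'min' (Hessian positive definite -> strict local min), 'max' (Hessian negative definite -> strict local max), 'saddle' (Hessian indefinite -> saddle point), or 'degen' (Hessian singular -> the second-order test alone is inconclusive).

Compute the Hessian H = grad^2 f:
  H = [[-11, -6], [-6, -8]]
Verify stationarity: grad f(x*) = H x* + g = (0, 0).
Eigenvalues of H: -15.6847, -3.3153.
Both eigenvalues < 0, so H is negative definite -> x* is a strict local max.

max


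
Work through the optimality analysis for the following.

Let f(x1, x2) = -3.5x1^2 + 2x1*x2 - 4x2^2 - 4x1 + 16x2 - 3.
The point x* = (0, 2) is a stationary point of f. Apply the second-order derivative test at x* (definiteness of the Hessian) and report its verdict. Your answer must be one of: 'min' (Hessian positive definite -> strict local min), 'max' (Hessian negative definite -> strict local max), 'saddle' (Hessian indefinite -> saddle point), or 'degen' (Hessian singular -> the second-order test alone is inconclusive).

Compute the Hessian H = grad^2 f:
  H = [[-7, 2], [2, -8]]
Verify stationarity: grad f(x*) = H x* + g = (0, 0).
Eigenvalues of H: -9.5616, -5.4384.
Both eigenvalues < 0, so H is negative definite -> x* is a strict local max.

max


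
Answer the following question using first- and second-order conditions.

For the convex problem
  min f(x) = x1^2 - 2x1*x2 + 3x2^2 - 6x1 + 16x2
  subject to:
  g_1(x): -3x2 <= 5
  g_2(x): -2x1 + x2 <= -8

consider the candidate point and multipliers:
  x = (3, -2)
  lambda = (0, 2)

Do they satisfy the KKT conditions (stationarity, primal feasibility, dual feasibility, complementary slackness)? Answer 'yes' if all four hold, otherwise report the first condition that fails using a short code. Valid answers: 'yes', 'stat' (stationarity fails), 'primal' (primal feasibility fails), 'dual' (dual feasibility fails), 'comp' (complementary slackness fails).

Gradient of f: grad f(x) = Q x + c = (4, -2)
Constraint values g_i(x) = a_i^T x - b_i:
  g_1((3, -2)) = 1
  g_2((3, -2)) = 0
Stationarity residual: grad f(x) + sum_i lambda_i a_i = (0, 0)
  -> stationarity OK
Primal feasibility (all g_i <= 0): FAILS
Dual feasibility (all lambda_i >= 0): OK
Complementary slackness (lambda_i * g_i(x) = 0 for all i): OK

Verdict: the first failing condition is primal_feasibility -> primal.

primal


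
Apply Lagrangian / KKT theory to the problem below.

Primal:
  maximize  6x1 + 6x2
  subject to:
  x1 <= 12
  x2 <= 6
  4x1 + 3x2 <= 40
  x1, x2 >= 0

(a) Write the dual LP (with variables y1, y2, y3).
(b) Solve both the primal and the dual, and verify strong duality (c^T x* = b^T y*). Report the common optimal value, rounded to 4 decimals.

The standard primal-dual pair for 'max c^T x s.t. A x <= b, x >= 0' is:
  Dual:  min b^T y  s.t.  A^T y >= c,  y >= 0.

So the dual LP is:
  minimize  12y1 + 6y2 + 40y3
  subject to:
    y1 + 4y3 >= 6
    y2 + 3y3 >= 6
    y1, y2, y3 >= 0

Solving the primal: x* = (5.5, 6).
  primal value c^T x* = 69.
Solving the dual: y* = (0, 1.5, 1.5).
  dual value b^T y* = 69.
Strong duality: c^T x* = b^T y*. Confirmed.

69


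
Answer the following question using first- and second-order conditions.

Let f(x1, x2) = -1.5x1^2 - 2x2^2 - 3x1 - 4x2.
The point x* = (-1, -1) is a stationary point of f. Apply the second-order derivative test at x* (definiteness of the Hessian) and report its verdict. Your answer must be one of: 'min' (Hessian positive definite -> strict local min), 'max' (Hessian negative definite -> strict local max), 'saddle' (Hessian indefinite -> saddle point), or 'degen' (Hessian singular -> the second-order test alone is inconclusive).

Compute the Hessian H = grad^2 f:
  H = [[-3, 0], [0, -4]]
Verify stationarity: grad f(x*) = H x* + g = (0, 0).
Eigenvalues of H: -4, -3.
Both eigenvalues < 0, so H is negative definite -> x* is a strict local max.

max


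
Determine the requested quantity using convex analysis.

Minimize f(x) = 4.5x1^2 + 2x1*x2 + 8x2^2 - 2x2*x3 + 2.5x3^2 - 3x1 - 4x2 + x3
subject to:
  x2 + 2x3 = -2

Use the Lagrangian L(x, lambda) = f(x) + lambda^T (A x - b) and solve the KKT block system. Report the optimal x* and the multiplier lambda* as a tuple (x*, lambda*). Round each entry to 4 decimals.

Form the Lagrangian:
  L(x, lambda) = (1/2) x^T Q x + c^T x + lambda^T (A x - b)
Stationarity (grad_x L = 0): Q x + c + A^T lambda = 0.
Primal feasibility: A x = b.

This gives the KKT block system:
  [ Q   A^T ] [ x     ]   [-c ]
  [ A    0  ] [ lambda ] = [ b ]

Solving the linear system:
  x*      = (0.3412, -0.0355, -0.9823)
  lambda* = (1.9202)
  f(x*)   = 0.9882

x* = (0.3412, -0.0355, -0.9823), lambda* = (1.9202)


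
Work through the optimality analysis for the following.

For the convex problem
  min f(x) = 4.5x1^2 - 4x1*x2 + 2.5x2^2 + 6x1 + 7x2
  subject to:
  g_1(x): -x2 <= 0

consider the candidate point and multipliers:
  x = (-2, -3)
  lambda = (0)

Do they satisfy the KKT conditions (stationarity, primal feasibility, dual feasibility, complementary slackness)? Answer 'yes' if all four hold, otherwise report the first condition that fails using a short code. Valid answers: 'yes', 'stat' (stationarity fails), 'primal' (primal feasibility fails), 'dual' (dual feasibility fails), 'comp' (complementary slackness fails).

Gradient of f: grad f(x) = Q x + c = (0, 0)
Constraint values g_i(x) = a_i^T x - b_i:
  g_1((-2, -3)) = 3
Stationarity residual: grad f(x) + sum_i lambda_i a_i = (0, 0)
  -> stationarity OK
Primal feasibility (all g_i <= 0): FAILS
Dual feasibility (all lambda_i >= 0): OK
Complementary slackness (lambda_i * g_i(x) = 0 for all i): OK

Verdict: the first failing condition is primal_feasibility -> primal.

primal


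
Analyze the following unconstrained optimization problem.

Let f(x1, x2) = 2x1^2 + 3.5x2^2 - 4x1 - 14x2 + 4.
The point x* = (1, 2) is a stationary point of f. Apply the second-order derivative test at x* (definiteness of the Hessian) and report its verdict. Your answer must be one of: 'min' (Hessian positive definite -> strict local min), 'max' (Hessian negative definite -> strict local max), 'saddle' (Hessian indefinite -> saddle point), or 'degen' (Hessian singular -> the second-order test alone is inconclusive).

Compute the Hessian H = grad^2 f:
  H = [[4, 0], [0, 7]]
Verify stationarity: grad f(x*) = H x* + g = (0, 0).
Eigenvalues of H: 4, 7.
Both eigenvalues > 0, so H is positive definite -> x* is a strict local min.

min


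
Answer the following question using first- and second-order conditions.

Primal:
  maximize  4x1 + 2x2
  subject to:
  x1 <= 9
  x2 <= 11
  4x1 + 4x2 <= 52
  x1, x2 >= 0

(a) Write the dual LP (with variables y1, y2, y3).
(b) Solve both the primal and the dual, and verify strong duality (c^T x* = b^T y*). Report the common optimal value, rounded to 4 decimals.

The standard primal-dual pair for 'max c^T x s.t. A x <= b, x >= 0' is:
  Dual:  min b^T y  s.t.  A^T y >= c,  y >= 0.

So the dual LP is:
  minimize  9y1 + 11y2 + 52y3
  subject to:
    y1 + 4y3 >= 4
    y2 + 4y3 >= 2
    y1, y2, y3 >= 0

Solving the primal: x* = (9, 4).
  primal value c^T x* = 44.
Solving the dual: y* = (2, 0, 0.5).
  dual value b^T y* = 44.
Strong duality: c^T x* = b^T y*. Confirmed.

44


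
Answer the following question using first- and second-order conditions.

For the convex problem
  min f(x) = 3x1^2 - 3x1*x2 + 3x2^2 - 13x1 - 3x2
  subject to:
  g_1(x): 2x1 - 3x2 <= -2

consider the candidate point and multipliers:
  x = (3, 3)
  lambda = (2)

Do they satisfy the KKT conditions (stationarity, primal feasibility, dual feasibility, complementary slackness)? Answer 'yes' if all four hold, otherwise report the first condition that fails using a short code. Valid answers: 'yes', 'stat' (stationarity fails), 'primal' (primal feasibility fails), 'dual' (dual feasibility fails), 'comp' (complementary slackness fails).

Gradient of f: grad f(x) = Q x + c = (-4, 6)
Constraint values g_i(x) = a_i^T x - b_i:
  g_1((3, 3)) = -1
Stationarity residual: grad f(x) + sum_i lambda_i a_i = (0, 0)
  -> stationarity OK
Primal feasibility (all g_i <= 0): OK
Dual feasibility (all lambda_i >= 0): OK
Complementary slackness (lambda_i * g_i(x) = 0 for all i): FAILS

Verdict: the first failing condition is complementary_slackness -> comp.

comp


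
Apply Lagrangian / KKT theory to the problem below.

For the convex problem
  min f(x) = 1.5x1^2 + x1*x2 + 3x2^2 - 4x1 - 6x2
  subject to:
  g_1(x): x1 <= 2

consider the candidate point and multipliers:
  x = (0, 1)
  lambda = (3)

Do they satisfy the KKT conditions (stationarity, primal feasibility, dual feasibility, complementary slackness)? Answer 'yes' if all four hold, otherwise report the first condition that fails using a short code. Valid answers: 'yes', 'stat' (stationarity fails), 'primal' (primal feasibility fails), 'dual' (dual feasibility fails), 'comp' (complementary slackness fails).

Gradient of f: grad f(x) = Q x + c = (-3, 0)
Constraint values g_i(x) = a_i^T x - b_i:
  g_1((0, 1)) = -2
Stationarity residual: grad f(x) + sum_i lambda_i a_i = (0, 0)
  -> stationarity OK
Primal feasibility (all g_i <= 0): OK
Dual feasibility (all lambda_i >= 0): OK
Complementary slackness (lambda_i * g_i(x) = 0 for all i): FAILS

Verdict: the first failing condition is complementary_slackness -> comp.

comp


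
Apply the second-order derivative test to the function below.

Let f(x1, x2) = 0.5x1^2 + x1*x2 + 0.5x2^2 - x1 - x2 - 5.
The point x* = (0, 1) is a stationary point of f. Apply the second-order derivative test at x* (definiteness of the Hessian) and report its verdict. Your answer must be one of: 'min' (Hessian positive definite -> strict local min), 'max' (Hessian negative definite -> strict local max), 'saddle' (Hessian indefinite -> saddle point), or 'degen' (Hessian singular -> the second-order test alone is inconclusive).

Compute the Hessian H = grad^2 f:
  H = [[1, 1], [1, 1]]
Verify stationarity: grad f(x*) = H x* + g = (0, 0).
Eigenvalues of H: 0, 2.
H has a zero eigenvalue (singular; positive semidefinite but not definite), so H is neither positive definite, negative definite, nor indefinite. The second-order test alone is inconclusive -> degen.
(Indeed, f is constant along the null direction of H through x*, so x* is not a strict local extremum.)

degen


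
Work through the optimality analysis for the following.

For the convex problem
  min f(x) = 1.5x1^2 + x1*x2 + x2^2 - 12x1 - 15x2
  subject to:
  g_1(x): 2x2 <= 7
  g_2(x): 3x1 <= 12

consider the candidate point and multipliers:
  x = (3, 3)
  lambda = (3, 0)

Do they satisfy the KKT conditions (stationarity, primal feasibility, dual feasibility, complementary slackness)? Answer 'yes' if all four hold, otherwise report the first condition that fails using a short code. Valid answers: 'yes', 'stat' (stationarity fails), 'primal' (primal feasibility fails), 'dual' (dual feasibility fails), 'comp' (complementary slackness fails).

Gradient of f: grad f(x) = Q x + c = (0, -6)
Constraint values g_i(x) = a_i^T x - b_i:
  g_1((3, 3)) = -1
  g_2((3, 3)) = -3
Stationarity residual: grad f(x) + sum_i lambda_i a_i = (0, 0)
  -> stationarity OK
Primal feasibility (all g_i <= 0): OK
Dual feasibility (all lambda_i >= 0): OK
Complementary slackness (lambda_i * g_i(x) = 0 for all i): FAILS

Verdict: the first failing condition is complementary_slackness -> comp.

comp


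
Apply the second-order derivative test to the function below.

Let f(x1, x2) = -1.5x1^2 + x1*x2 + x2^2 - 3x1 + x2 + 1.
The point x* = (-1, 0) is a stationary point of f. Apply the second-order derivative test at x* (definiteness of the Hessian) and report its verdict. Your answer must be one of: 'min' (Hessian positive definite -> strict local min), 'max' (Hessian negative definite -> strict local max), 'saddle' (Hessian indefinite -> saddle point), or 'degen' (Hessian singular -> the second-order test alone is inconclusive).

Compute the Hessian H = grad^2 f:
  H = [[-3, 1], [1, 2]]
Verify stationarity: grad f(x*) = H x* + g = (0, 0).
Eigenvalues of H: -3.1926, 2.1926.
Eigenvalues have mixed signs, so H is indefinite -> x* is a saddle point.

saddle


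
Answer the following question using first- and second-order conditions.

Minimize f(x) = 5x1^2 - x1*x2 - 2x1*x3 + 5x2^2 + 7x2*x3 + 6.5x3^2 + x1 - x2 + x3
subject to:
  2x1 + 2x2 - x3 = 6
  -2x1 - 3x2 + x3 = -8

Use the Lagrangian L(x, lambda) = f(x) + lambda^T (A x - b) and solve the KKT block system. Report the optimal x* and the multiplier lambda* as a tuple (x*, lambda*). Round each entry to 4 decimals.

Form the Lagrangian:
  L(x, lambda) = (1/2) x^T Q x + c^T x + lambda^T (A x - b)
Stationarity (grad_x L = 0): Q x + c + A^T lambda = 0.
Primal feasibility: A x = b.

This gives the KKT block system:
  [ Q   A^T ] [ x     ]   [-c ]
  [ A    0  ] [ lambda ] = [ b ]

Solving the linear system:
  x*      = (0.3519, 2, -1.2963)
  lambda* = (1.9074, 4.463)
  f(x*)   = 10.6574

x* = (0.3519, 2, -1.2963), lambda* = (1.9074, 4.463)


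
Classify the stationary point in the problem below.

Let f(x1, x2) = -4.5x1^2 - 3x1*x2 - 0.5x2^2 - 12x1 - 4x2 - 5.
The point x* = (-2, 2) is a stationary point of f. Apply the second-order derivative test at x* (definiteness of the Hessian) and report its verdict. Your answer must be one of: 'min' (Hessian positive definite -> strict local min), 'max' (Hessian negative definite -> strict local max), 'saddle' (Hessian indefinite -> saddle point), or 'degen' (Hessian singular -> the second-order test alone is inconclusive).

Compute the Hessian H = grad^2 f:
  H = [[-9, -3], [-3, -1]]
Verify stationarity: grad f(x*) = H x* + g = (0, 0).
Eigenvalues of H: -10, 0.
H has a zero eigenvalue (singular; negative semidefinite but not definite), so H is neither positive definite, negative definite, nor indefinite. The second-order test alone is inconclusive -> degen.
(Indeed, f is constant along the null direction of H through x*, so x* is not a strict local extremum.)

degen


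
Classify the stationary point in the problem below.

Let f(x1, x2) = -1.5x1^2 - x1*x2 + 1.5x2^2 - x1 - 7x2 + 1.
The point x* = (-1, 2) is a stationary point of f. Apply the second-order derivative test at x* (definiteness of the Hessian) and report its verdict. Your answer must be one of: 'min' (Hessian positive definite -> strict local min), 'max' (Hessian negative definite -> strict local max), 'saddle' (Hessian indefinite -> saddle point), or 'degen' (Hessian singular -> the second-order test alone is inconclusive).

Compute the Hessian H = grad^2 f:
  H = [[-3, -1], [-1, 3]]
Verify stationarity: grad f(x*) = H x* + g = (0, 0).
Eigenvalues of H: -3.1623, 3.1623.
Eigenvalues have mixed signs, so H is indefinite -> x* is a saddle point.

saddle


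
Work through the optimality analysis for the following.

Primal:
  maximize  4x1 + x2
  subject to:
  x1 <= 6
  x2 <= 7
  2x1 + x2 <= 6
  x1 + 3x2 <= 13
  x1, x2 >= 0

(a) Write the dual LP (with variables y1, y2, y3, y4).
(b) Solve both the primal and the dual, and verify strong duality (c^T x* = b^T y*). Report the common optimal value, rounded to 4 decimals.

The standard primal-dual pair for 'max c^T x s.t. A x <= b, x >= 0' is:
  Dual:  min b^T y  s.t.  A^T y >= c,  y >= 0.

So the dual LP is:
  minimize  6y1 + 7y2 + 6y3 + 13y4
  subject to:
    y1 + 2y3 + y4 >= 4
    y2 + y3 + 3y4 >= 1
    y1, y2, y3, y4 >= 0

Solving the primal: x* = (3, 0).
  primal value c^T x* = 12.
Solving the dual: y* = (0, 0, 2, 0).
  dual value b^T y* = 12.
Strong duality: c^T x* = b^T y*. Confirmed.

12


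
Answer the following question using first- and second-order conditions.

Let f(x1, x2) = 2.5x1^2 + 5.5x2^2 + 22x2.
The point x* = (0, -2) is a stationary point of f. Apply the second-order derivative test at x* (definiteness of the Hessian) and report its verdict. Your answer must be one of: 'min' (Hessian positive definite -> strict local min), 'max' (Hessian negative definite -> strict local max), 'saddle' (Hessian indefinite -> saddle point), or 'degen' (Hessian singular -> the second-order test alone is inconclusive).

Compute the Hessian H = grad^2 f:
  H = [[5, 0], [0, 11]]
Verify stationarity: grad f(x*) = H x* + g = (0, 0).
Eigenvalues of H: 5, 11.
Both eigenvalues > 0, so H is positive definite -> x* is a strict local min.

min


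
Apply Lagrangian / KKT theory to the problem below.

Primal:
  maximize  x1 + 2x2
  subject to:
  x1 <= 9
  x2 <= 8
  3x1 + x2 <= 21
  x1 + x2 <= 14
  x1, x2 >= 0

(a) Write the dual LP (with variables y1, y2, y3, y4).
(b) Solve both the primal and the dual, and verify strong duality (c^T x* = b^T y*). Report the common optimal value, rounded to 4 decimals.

The standard primal-dual pair for 'max c^T x s.t. A x <= b, x >= 0' is:
  Dual:  min b^T y  s.t.  A^T y >= c,  y >= 0.

So the dual LP is:
  minimize  9y1 + 8y2 + 21y3 + 14y4
  subject to:
    y1 + 3y3 + y4 >= 1
    y2 + y3 + y4 >= 2
    y1, y2, y3, y4 >= 0

Solving the primal: x* = (4.3333, 8).
  primal value c^T x* = 20.3333.
Solving the dual: y* = (0, 1.6667, 0.3333, 0).
  dual value b^T y* = 20.3333.
Strong duality: c^T x* = b^T y*. Confirmed.

20.3333


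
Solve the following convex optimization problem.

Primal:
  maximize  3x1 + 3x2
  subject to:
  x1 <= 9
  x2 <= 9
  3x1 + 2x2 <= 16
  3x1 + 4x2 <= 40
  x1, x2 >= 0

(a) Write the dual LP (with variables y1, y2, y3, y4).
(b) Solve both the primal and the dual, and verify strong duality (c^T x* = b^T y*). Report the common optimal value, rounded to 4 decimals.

The standard primal-dual pair for 'max c^T x s.t. A x <= b, x >= 0' is:
  Dual:  min b^T y  s.t.  A^T y >= c,  y >= 0.

So the dual LP is:
  minimize  9y1 + 9y2 + 16y3 + 40y4
  subject to:
    y1 + 3y3 + 3y4 >= 3
    y2 + 2y3 + 4y4 >= 3
    y1, y2, y3, y4 >= 0

Solving the primal: x* = (0, 8).
  primal value c^T x* = 24.
Solving the dual: y* = (0, 0, 1.5, 0).
  dual value b^T y* = 24.
Strong duality: c^T x* = b^T y*. Confirmed.

24


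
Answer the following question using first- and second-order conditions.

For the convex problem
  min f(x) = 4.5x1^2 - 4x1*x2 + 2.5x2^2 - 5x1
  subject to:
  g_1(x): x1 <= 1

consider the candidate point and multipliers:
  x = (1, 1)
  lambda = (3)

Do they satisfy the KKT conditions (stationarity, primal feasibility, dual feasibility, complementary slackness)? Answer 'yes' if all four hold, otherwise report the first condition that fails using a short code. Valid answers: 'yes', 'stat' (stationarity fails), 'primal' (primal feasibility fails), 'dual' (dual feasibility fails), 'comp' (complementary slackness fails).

Gradient of f: grad f(x) = Q x + c = (0, 1)
Constraint values g_i(x) = a_i^T x - b_i:
  g_1((1, 1)) = 0
Stationarity residual: grad f(x) + sum_i lambda_i a_i = (3, 1)
  -> stationarity FAILS
Primal feasibility (all g_i <= 0): OK
Dual feasibility (all lambda_i >= 0): OK
Complementary slackness (lambda_i * g_i(x) = 0 for all i): OK

Verdict: the first failing condition is stationarity -> stat.

stat


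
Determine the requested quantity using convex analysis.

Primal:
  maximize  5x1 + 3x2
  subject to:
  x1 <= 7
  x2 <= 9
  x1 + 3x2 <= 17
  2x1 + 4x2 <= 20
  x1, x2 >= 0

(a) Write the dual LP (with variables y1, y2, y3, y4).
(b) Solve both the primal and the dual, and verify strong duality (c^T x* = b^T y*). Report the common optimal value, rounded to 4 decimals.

The standard primal-dual pair for 'max c^T x s.t. A x <= b, x >= 0' is:
  Dual:  min b^T y  s.t.  A^T y >= c,  y >= 0.

So the dual LP is:
  minimize  7y1 + 9y2 + 17y3 + 20y4
  subject to:
    y1 + y3 + 2y4 >= 5
    y2 + 3y3 + 4y4 >= 3
    y1, y2, y3, y4 >= 0

Solving the primal: x* = (7, 1.5).
  primal value c^T x* = 39.5.
Solving the dual: y* = (3.5, 0, 0, 0.75).
  dual value b^T y* = 39.5.
Strong duality: c^T x* = b^T y*. Confirmed.

39.5


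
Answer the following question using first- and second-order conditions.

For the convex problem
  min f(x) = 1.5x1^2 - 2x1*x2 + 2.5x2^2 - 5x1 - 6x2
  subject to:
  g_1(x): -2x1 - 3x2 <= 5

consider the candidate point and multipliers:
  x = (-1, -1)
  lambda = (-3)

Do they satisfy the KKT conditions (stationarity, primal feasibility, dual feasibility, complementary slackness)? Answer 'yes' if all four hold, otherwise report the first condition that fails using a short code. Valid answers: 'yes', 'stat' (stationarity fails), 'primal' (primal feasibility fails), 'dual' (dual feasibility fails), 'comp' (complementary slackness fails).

Gradient of f: grad f(x) = Q x + c = (-6, -9)
Constraint values g_i(x) = a_i^T x - b_i:
  g_1((-1, -1)) = 0
Stationarity residual: grad f(x) + sum_i lambda_i a_i = (0, 0)
  -> stationarity OK
Primal feasibility (all g_i <= 0): OK
Dual feasibility (all lambda_i >= 0): FAILS
Complementary slackness (lambda_i * g_i(x) = 0 for all i): OK

Verdict: the first failing condition is dual_feasibility -> dual.

dual


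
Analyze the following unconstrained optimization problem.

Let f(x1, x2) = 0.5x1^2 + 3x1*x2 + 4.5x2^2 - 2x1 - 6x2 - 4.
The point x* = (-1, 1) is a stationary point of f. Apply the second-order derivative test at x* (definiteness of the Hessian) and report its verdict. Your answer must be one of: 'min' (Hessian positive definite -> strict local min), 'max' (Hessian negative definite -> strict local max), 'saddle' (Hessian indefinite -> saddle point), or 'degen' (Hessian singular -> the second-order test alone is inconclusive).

Compute the Hessian H = grad^2 f:
  H = [[1, 3], [3, 9]]
Verify stationarity: grad f(x*) = H x* + g = (0, 0).
Eigenvalues of H: 0, 10.
H has a zero eigenvalue (singular; positive semidefinite but not definite), so H is neither positive definite, negative definite, nor indefinite. The second-order test alone is inconclusive -> degen.
(Indeed, f is constant along the null direction of H through x*, so x* is not a strict local extremum.)

degen


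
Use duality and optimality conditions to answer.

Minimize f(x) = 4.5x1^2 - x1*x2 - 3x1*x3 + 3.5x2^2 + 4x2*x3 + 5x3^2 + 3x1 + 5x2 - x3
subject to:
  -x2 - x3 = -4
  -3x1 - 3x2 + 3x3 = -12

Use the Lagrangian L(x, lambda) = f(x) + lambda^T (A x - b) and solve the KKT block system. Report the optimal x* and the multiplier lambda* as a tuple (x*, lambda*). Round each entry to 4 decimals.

Form the Lagrangian:
  L(x, lambda) = (1/2) x^T Q x + c^T x + lambda^T (A x - b)
Stationarity (grad_x L = 0): Q x + c + A^T lambda = 0.
Primal feasibility: A x = b.

This gives the KKT block system:
  [ Q   A^T ] [ x     ]   [-c ]
  [ A    0  ] [ lambda ] = [ b ]

Solving the linear system:
  x*      = (1.0811, 3.4595, 0.5405)
  lambda* = (22.6486, 2.5495)
  f(x*)   = 70.5946

x* = (1.0811, 3.4595, 0.5405), lambda* = (22.6486, 2.5495)


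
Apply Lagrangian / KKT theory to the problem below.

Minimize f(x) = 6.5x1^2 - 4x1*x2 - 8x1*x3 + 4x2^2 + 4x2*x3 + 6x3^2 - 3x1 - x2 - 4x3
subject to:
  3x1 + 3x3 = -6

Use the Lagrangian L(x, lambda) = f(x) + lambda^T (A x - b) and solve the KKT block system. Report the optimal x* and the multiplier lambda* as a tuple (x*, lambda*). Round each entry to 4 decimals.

Form the Lagrangian:
  L(x, lambda) = (1/2) x^T Q x + c^T x + lambda^T (A x - b)
Stationarity (grad_x L = 0): Q x + c + A^T lambda = 0.
Primal feasibility: A x = b.

This gives the KKT block system:
  [ Q   A^T ] [ x     ]   [-c ]
  [ A    0  ] [ lambda ] = [ b ]

Solving the linear system:
  x*      = (-0.9697, 0.1553, -1.0303)
  lambda* = (2.6616)
  f(x*)   = 11.4223

x* = (-0.9697, 0.1553, -1.0303), lambda* = (2.6616)


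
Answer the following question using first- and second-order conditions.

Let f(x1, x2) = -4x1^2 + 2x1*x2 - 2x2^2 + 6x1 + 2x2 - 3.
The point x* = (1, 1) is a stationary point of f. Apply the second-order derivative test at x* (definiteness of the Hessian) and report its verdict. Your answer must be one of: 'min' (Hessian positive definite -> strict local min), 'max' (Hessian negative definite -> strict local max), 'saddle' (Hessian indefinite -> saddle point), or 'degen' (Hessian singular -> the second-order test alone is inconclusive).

Compute the Hessian H = grad^2 f:
  H = [[-8, 2], [2, -4]]
Verify stationarity: grad f(x*) = H x* + g = (0, 0).
Eigenvalues of H: -8.8284, -3.1716.
Both eigenvalues < 0, so H is negative definite -> x* is a strict local max.

max


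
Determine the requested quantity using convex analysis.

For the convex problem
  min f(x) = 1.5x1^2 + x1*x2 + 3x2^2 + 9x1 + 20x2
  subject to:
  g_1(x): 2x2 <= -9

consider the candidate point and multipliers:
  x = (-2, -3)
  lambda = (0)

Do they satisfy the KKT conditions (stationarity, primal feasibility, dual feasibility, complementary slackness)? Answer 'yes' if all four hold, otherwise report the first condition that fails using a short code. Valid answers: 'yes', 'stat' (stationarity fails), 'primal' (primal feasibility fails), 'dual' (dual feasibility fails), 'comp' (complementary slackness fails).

Gradient of f: grad f(x) = Q x + c = (0, 0)
Constraint values g_i(x) = a_i^T x - b_i:
  g_1((-2, -3)) = 3
Stationarity residual: grad f(x) + sum_i lambda_i a_i = (0, 0)
  -> stationarity OK
Primal feasibility (all g_i <= 0): FAILS
Dual feasibility (all lambda_i >= 0): OK
Complementary slackness (lambda_i * g_i(x) = 0 for all i): OK

Verdict: the first failing condition is primal_feasibility -> primal.

primal


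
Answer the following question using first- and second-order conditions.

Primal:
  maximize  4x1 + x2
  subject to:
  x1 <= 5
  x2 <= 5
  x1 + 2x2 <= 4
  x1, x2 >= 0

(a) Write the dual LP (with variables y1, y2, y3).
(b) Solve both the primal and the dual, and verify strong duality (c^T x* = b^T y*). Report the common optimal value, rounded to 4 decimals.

The standard primal-dual pair for 'max c^T x s.t. A x <= b, x >= 0' is:
  Dual:  min b^T y  s.t.  A^T y >= c,  y >= 0.

So the dual LP is:
  minimize  5y1 + 5y2 + 4y3
  subject to:
    y1 + y3 >= 4
    y2 + 2y3 >= 1
    y1, y2, y3 >= 0

Solving the primal: x* = (4, 0).
  primal value c^T x* = 16.
Solving the dual: y* = (0, 0, 4).
  dual value b^T y* = 16.
Strong duality: c^T x* = b^T y*. Confirmed.

16
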